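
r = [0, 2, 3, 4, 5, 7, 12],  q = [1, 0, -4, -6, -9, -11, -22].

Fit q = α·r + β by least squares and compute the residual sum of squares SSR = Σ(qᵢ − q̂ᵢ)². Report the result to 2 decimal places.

Forming XᵀX = [[247, 33]; [33, 7]] and Xᵀq = [-422, -51]ᵀ gives XᵀX·[α, β]ᵀ = Xᵀq.
Eliminating β: 7·(row 1) − 33·(row 2) gives 640·α = 7·(-422) − 33·(-51) = -1271, so α = -1271/640.
Then β = ((-51) − 33·(-1271/640))/7 = 1329/640.
Residuals: -689/640, 1213/640, -19/160, -17/128, -367/320, 33/40, -157/640; SSR = 4377/640.

SSR = 6.84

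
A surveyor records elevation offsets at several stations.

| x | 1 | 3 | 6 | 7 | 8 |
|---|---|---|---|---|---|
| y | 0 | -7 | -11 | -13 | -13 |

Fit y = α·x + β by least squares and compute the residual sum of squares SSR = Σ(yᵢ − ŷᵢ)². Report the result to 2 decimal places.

Sums needed: Σx·x = 159, Σx = 25, Σ1 = 5.
Right-hand side: Σx·y = -282, Σy = -44.
Determinant 159·5 − 25² = 170.
α = ((-282)·5 − 25·(-44))/170 = -31/17; β = (159·(-44) − 25·(-282))/170 = 27/85.
Residuals: 128/85, -157/85, -32/85, -47/85, 108/85; SSR = 658/85.

SSR = 7.74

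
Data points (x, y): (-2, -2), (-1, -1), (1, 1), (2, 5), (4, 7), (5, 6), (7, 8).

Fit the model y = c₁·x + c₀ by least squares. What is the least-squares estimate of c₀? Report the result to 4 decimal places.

The normal system MᵀM·[c₁, c₀]ᵀ = Mᵀy is [[100, 16]; [16, 7]]·[c₁, c₀]ᵀ = [130, 24]ᵀ.
Δ = 100·7 − 16² = 444.
c₁ = (130·7 − 16·24)/444 = 263/222; c₀ = (100·24 − 16·130)/444 = 80/111.

c₀ = 0.7207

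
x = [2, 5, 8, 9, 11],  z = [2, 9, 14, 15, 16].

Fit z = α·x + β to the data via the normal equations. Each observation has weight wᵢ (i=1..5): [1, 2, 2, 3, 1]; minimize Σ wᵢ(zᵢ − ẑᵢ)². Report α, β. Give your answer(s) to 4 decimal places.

α = 1.6075, β = 0.3226

Forming AᵀWA = [[546, 66]; [66, 9]] and AᵀWz = [899, 109]ᵀ gives AᵀWA·[α, β]ᵀ = AᵀWz.
Determinant 546·9 − 66² = 558.
α = (899·9 − 66·109)/558 = 299/186; β = (546·109 − 66·899)/558 = 10/31.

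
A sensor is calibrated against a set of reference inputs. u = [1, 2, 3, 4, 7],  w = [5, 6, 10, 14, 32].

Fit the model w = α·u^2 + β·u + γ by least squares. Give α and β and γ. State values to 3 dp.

The normal equations are: 2755·α + 443·β + 79·γ = 1911;  443·α + 79·β + 17·γ = 327;  79·α + 17·β + 5·γ = 67.
(Σu^2·u^2 = 2755, Σu^2·u = 443, Σu^2 = 79, Σu·u = 79, Σu = 17, Σ1 = 5, Σu^2·w = 1911, Σu·w = 327, Σw = 67.)
Solving the 3×3 system (Gaussian elimination) gives α = 321/637, β = 340/637, γ = 2308/637.

α = 0.504, β = 0.534, γ = 3.623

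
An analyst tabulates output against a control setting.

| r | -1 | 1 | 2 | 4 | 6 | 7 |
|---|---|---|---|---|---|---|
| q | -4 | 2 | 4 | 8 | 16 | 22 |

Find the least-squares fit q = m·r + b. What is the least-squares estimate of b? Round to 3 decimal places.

b = -1.737

AᵀA·[m, b]ᵀ = Aᵀq reads: 107·m + 19·b = 296;  19·m + 6·b = 48.
Δ = 107·6 − 19² = 281.
m = (296·6 − 19·48)/281 = 864/281; b = (107·48 − 19·296)/281 = -488/281.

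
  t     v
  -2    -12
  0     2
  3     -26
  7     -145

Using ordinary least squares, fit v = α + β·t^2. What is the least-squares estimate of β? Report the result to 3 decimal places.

β = -2.981

Normal-equation sums: Σ1 = 4, Σt^2 = 62, Σt^2·t^2 = 2498.
For Aᵀv: Σv = -181, Σt^2·v = -7387.
det = 4·2498 − 62² = 6148.
α = ((-181)·2498 − 62·(-7387))/6148 = 1464/1537; β = (4·(-7387) − 62·(-181))/6148 = -9163/3074.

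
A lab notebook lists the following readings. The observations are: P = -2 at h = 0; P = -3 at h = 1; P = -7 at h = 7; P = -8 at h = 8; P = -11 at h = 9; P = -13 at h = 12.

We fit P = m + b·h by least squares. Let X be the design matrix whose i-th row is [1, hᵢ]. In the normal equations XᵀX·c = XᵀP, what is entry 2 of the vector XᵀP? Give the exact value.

-371

Entry 2 ↔ basis h, so (XᵀP)_{2} = Σᵢ (h)·Pᵢ = (0)·(-2) + (1)·(-3) + (7)·(-7) + (8)·(-8) + (9)·(-11) + (12)·(-13) = -371.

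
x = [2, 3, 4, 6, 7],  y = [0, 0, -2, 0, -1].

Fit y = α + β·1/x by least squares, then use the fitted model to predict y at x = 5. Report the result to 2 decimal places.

ŷ = -0.78

Entries of AᵀA: Σ1 = 5, Σ1/x = 39/28, Σ1/x·1/x = 3329/7056.
For Aᵀy: Σy = -3, Σ1/x·y = -9/14.
So AᵀA·[α, β]ᵀ = Aᵀy: [[5, 39/28]; [39/28, 3329/7056]]·[α, β]ᵀ = [-3, -9/14]ᵀ.
Determinant 5·(3329/7056) − (39/28)² = 739/1764.
α = ((-3)·(3329/7056) − (39/28)·(-9/14))/(739/1764) = -3669/2956; β = (5·(-9/14) − (39/28)·(-3))/(739/1764) = 1701/739.
At x = 5: ŷ = (-3669/2956)·(1) + (1701/739)·(1/5) = -11541/14780.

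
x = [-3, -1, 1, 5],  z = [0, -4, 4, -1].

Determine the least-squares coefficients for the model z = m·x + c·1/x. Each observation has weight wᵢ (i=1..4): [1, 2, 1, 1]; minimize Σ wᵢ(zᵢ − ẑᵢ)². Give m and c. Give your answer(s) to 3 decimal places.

Entries of AᵀWA: Σwᵢ·x·x = 37, Σwᵢ·x·1/x = 5, Σwᵢ·1/x·1/x = 709/225.
And Σwᵢ·x·z = 7, Σwᵢ·1/x·z = 59/5.
Determinant 37·(709/225) − 5² = 20608/225.
m = (7·(709/225) − 5·(59/5))/(20608/225) = -1039/2576; c = (37·(59/5) − 5·7)/(20608/225) = 11295/2576.

m = -0.403, c = 4.385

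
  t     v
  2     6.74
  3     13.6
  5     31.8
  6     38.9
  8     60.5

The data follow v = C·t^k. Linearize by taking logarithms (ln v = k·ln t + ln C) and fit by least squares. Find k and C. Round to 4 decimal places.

With ln vᵢ as the transformed response and ln tᵢ as the regressor:
Sums: Σln t = 7.2724, Σ(ln t)² = 11.8122, Σln v = 15.7412, Σln t·ln v = 24.8486.
Normal system: [[11.8122, 7.2724]; [7.2724, 5]]·[k, ln C]ᵀ = [24.8486, 15.7412]ᵀ.
Δ = 11.8122·5 − (7.2724)² = 6.1731; k = (24.8486·5 − 7.2724·15.7412)/6.1731 = 1.58214, ln C = (11.8122·15.7412 − 7.2724·24.8486)/6.1731 = 0.84705, so C = exp(0.84705) = 2.33275.

k = 1.5821, C = 2.3328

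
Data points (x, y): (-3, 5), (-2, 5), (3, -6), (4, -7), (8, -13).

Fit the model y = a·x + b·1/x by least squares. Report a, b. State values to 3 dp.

a = -1.561, b = -3.156

AᵀA·[a, b]ᵀ = Aᵀy reads: 102·a + 5·b = -175;  5·a + (317/576)·b = -229/24.
(Σx·x = 102, Σx·1/x = 5, Σ1/x·1/x = 317/576, Σx·y = -175, Σ1/x·y = -229/24.)
Eliminating b: (317/576)·(row 1) − 5·(row 2) gives (2989/96)·a = (317/576)·(-175) − 5·(-229/24) = -27995/576, so a = -27995/17934.
Then b = ((-229/24) − 5·(-27995/17934))/(317/576) = -9432/2989.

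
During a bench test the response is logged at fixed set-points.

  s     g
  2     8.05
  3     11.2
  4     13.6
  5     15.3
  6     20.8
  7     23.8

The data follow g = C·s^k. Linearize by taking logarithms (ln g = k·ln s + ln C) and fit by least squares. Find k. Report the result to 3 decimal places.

k = 0.847

Taking logs, ln g = k·ln s + ln C, so regress ln g on ln s.
Over the data: Σln s = 8.5252, Σ(ln s)² = 13.1965, Σln g = 16.0441, Σln s·ln g = 23.7143.
Normal system: [[13.1965, 8.5252]; [8.5252, 6]]·[k, ln C]ᵀ = [23.7143, 16.0441]ᵀ.
Solving (det = 6.5005): k = 0.84714, ln C = 1.47035.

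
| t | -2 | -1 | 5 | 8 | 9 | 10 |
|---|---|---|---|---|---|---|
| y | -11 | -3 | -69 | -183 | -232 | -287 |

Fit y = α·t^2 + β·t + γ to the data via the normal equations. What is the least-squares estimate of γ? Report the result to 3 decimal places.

Normal-equation sums: Σt^2·t^2 = 21299, Σt^2·t = 2357, Σt^2 = 275, Σt·t = 275, Σt = 29, Σ1 = 6.
And Σt^2·y = -60976, Σt·y = -6742, Σy = -785.
So XᵀX·[α, β, γ]ᵀ = Xᵀy: [[21299, 2357, 275]; [2357, 275, 29]; [275, 29, 6]]·[α, β, γ]ᵀ = [-60976, -6742, -785]ᵀ.
Inverting the 3×3 Gram matrix, [α, β, γ]ᵀ = [-340525/115912, 61659/115912, 18028/14489]ᵀ.

γ = 1.244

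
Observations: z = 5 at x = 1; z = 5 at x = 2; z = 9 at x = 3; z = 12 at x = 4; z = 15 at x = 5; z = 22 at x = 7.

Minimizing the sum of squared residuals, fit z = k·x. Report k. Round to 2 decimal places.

k = 3.07

AᵀA·[k]ᵀ = Aᵀz reads: 104·k = 319.
(Σx·x = 104, Σx·z = 319.)
Hence k = 319 / 104 ≈ 3.06731.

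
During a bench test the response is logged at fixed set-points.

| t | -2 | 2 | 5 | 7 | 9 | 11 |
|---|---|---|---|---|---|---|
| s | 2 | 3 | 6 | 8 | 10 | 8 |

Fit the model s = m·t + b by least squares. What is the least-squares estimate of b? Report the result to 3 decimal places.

Compute the Gram sums: Σt·t = 284, Σt = 32, Σ1 = 6.
Moment sums: Σt·s = 266, Σs = 37.
So XᵀX·[m, b]ᵀ = Xᵀs: [[284, 32]; [32, 6]]·[m, b]ᵀ = [266, 37]ᵀ.
Δ = 284·6 − 32² = 680.
m = (266·6 − 32·37)/680 = 103/170; b = (284·37 − 32·266)/680 = 499/170.

b = 2.935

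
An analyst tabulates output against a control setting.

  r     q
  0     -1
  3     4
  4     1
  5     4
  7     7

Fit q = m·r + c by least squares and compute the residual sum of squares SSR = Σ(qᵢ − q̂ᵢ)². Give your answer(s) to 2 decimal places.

Sums needed: Σr·r = 99, Σr = 19, Σ1 = 5.
Moment sums: Σr·q = 85, Σq = 15.
Determinant 99·5 − 19² = 134.
m = (85·5 − 19·15)/134 = 70/67; c = (99·15 − 19·85)/134 = -65/67.
Residuals: -2/67, 123/67, -148/67, -17/67, 44/67; SSR = 586/67.

SSR = 8.75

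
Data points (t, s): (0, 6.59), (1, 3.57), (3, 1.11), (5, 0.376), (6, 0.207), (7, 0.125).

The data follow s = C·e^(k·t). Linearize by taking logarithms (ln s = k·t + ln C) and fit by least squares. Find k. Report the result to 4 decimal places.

k = -0.5666

Let Y = ln s. Fitting Y = k·t + ln C by least squares:
Over the data: Σt = 22.0000, Σ(t)² = 120.0000, Σln s = -1.3702, Σt·ln s = -27.3115.
Normal system: [[120.0000, 22.0000]; [22.0000, 6]]·[k, ln C]ᵀ = [-27.3115, -1.3702]ᵀ.
Slope k = (n·Σt·ln s − Σt·Σln s)/(n·Σ(t)² − (Σt)²) = (6·-27.3115 − 22.0000·-1.3702)/236.0000 = -0.56663; ln C = (Σln s − k·Σt)/n = 1.84929.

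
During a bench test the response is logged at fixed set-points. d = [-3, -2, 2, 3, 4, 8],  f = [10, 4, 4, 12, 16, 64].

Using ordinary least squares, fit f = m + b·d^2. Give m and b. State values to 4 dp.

Compute the Gram sums: Σ1 = 6, Σd^2 = 106, Σd^2·d^2 = 4546.
For Aᵀf: Σf = 110, Σd^2·f = 4582.
Normal equations: [[6, 106]; [106, 4546]]·[m, b]ᵀ = [110, 4582]ᵀ.
Δ = 6·4546 − 106² = 16040.
m = (110·4546 − 106·4582)/16040 = 1796/2005; b = (6·4582 − 106·110)/16040 = 1979/2005.

m = 0.8958, b = 0.9870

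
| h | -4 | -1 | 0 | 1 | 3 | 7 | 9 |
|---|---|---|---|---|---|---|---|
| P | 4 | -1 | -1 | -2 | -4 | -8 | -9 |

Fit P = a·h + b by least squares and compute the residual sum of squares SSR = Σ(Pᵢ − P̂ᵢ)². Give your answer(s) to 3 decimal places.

SSR = 2.738

Normal-equation sums: Σh·h = 157, Σh = 15, Σ1 = 7.
And Σh·P = -166, ΣP = -21.
Normal equations: [[157, 15]; [15, 7]]·[a, b]ᵀ = [-166, -21]ᵀ.
Eliminating b: 7·(row 1) − 15·(row 2) gives 874·a = 7·(-166) − 15·(-21) = -847, so a = -847/874.
Then b = ((-21) − 15·(-847/874))/7 = -807/874.
Residuals: 915/874, -457/437, -67/874, -47/437, -74/437, -128/437, 282/437; SSR = 2393/874.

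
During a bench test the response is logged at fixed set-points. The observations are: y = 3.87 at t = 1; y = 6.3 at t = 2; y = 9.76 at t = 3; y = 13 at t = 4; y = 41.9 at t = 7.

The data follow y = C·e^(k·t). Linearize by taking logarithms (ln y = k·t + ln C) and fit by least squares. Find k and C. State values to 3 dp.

With ln yᵢ as the transformed response and tᵢ as the regressor:
Over the data: Σt = 17.0000, Σ(t)² = 79.0000, Σln y = 11.7723, Σt·ln y = 48.2760.
Normal system: [[79.0000, 17.0000]; [17.0000, 5]]·[k, ln C]ᵀ = [48.2760, 11.7723]ᵀ.
Slope k = (n·Σt·ln y − Σt·Σln y)/(n·Σ(t)² − (Σt)²) = (5·48.2760 − 17.0000·11.7723)/106.0000 = 0.38916; ln C = (Σln y − k·Σt)/n = 1.03134, so C = exp(1.03134) = 2.80481.

k = 0.389, C = 2.805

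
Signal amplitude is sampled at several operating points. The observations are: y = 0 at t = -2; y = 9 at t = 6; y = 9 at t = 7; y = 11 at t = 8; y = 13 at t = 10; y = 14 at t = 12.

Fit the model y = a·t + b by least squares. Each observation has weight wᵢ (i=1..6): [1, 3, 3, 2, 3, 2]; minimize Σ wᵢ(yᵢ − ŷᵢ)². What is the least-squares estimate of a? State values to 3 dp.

a = 1.018

Entries of XᵀWX: Σwᵢ·t·t = 975, Σwᵢ·t = 107, Σwᵢ·1 = 14.
Moment sums: Σwᵢ·t·y = 1253, Σwᵢ·y = 143.
So XᵀWX·[a, b]ᵀ = XᵀWy: [[975, 107]; [107, 14]]·[a, b]ᵀ = [1253, 143]ᵀ.
det = 975·14 − 107² = 2201.
a = (1253·14 − 107·143)/2201 = 2241/2201; b = (975·143 − 107·1253)/2201 = 5354/2201.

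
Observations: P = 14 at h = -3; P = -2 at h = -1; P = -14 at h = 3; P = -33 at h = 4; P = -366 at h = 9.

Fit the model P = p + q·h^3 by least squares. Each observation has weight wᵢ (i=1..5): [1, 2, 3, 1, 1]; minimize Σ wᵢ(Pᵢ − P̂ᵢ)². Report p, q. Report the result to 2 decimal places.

From the data, Σwᵢ·1 = 8, Σwᵢ·h^3 = 845, Σwᵢ·h^3·h^3 = 538455.
Moment sums: Σwᵢ·P = -431, Σwᵢ·h^3·P = -270434.
XᵀWX·[p, q]ᵀ = XᵀWP becomes [[8, 845]; [845, 538455]]·[p, q]ᵀ = [-431, -270434]ᵀ.
Eliminating q: 538455·(row 1) − 845·(row 2) gives 3593615·p = 538455·(-431) − 845·(-270434) = -3557375, so p = -711475/718723.
Then q = ((-270434) − 845·(-711475/718723))/538455 = -1799277/3593615.

p = -0.99, q = -0.50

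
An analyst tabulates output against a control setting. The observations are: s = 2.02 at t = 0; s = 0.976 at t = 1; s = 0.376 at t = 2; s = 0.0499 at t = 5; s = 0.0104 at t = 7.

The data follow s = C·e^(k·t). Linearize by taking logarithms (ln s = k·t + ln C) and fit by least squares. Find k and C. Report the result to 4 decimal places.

With ln sᵢ as the transformed response and tᵢ as the regressor:
Over the data: Σt = 15.0000, Σ(t)² = 79.0000, Σln s = -7.8630, Σt·ln s = -48.9309.
Normal system: [[79.0000, 15.0000]; [15.0000, 5]]·[k, ln C]ᵀ = [-48.9309, -7.8630]ᵀ.
Δ = 79.0000·5 − (15.0000)² = 170.0000; k = (-48.9309·5 − 15.0000·-7.8630)/170.0000 = -0.74535, ln C = (79.0000·-7.8630 − 15.0000·-48.9309)/170.0000 = 0.66343, so C = exp(0.66343) = 1.94145.

k = -0.7453, C = 1.9414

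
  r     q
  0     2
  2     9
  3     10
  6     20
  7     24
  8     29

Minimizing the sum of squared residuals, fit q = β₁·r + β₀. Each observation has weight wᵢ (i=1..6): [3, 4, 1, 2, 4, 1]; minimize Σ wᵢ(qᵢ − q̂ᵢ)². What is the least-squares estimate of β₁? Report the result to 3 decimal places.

β₁ = 3.141

Compute the Gram sums: Σwᵢ·r·r = 357, Σwᵢ·r = 59, Σwᵢ·1 = 15.
And Σwᵢ·r·q = 1246, Σwᵢ·q = 217.
MᵀWM·[β₁, β₀]ᵀ = MᵀWq becomes [[357, 59]; [59, 15]]·[β₁, β₀]ᵀ = [1246, 217]ᵀ.
Δ = 357·15 − 59² = 1874.
β₁ = (1246·15 − 59·217)/1874 = 5887/1874; β₀ = (357·217 − 59·1246)/1874 = 3955/1874.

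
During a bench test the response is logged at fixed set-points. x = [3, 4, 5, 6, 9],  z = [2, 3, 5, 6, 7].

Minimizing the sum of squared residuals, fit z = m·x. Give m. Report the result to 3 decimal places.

The normal system AᵀA·[m]ᵀ = Aᵀz is [[167]]·[m]ᵀ = [142]ᵀ.
m = 142/167 = 0.850299.

m = 0.850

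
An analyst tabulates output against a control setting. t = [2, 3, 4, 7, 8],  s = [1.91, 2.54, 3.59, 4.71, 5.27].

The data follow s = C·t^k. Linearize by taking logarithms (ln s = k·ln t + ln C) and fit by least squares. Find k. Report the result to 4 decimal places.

Taking logs, ln s = k·ln t + ln C, so regress ln s on ln t.
Σln t = 7.2034, Σ(ln t)² = 11.7199, Σln s = 6.0691, Σln t·ln s = 9.7162.
Equations: 11.7199·k + 7.2034·ln C = 9.7162;  7.2034·k + 5·ln C = 6.0691.
Slope k = (n·Σln t·ln s − Σln t·Σln s)/(n·Σ(ln t)² − (Σln t)²) = (5·9.7162 − 7.2034·6.0691)/6.7102 = 0.72462; ln C = (Σln s − k·Σln t)/n = 0.16988.

k = 0.7246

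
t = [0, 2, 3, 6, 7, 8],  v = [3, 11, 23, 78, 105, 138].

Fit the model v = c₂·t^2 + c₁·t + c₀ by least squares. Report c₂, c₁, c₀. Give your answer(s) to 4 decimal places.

c₂ = 2.1029, c₁ = -0.0586, c₀ = 3.1432

Compute the Gram sums: Σt^2·t^2 = 7890, Σt^2·t = 1106, Σt^2 = 162, Σt·t = 162, Σt = 26, Σ1 = 6.
And Σt^2·v = 17036, Σt·v = 2398, Σv = 358.
Solving the 3×3 system (Gaussian elimination) gives c₂ = 1615/768, c₁ = -15/256, c₀ = 1207/384.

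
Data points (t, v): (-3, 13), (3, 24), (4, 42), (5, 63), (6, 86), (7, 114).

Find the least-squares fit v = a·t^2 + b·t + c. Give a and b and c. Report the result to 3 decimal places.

a = 2.026, b = 2.057, c = 0.832

Sums needed: Σt^2·t^2 = 4740, Σt^2·t = 748, Σt^2 = 144, Σt·t = 144, Σt = 22, Σ1 = 6.
And Σt^2·v = 11262, Σt·v = 1830, Σv = 342.
Normal equations: [[4740, 748, 144]; [748, 144, 22]; [144, 22, 6]]·[a, b, c]ᵀ = [11262, 1830, 342]ᵀ.
Solving the 3×3 system (Gaussian elimination) gives a = 3335/1646, b = 8463/4115, c = 3424/4115.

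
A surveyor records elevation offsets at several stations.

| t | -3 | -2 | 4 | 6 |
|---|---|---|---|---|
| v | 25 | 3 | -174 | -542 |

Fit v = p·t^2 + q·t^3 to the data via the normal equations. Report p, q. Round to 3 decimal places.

Sums needed: Σt^2·t^2 = 1649, Σt^2·t^3 = 8525, Σt^3·t^3 = 51545.
And Σt^2·v = -22059, Σt^3·v = -128907.
Normal equations: [[1649, 8525]; [8525, 51545]]·[p, q]ᵀ = [-22059, -128907]ᵀ.
Δ = 1649·51545 − 8525² = 12322080.
p = ((-22059)·51545 − 8525·(-128907))/12322080 = -211661/68456; q = (1649·(-128907) − 8525·(-22059))/12322080 = -680963/342280.

p = -3.092, q = -1.989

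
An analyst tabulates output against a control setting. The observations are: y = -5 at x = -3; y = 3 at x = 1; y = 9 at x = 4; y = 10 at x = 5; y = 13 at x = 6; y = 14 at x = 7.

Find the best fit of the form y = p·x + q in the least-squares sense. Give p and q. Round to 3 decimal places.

Normal-equation sums: Σx·x = 136, Σx = 20, Σ1 = 6.
Moment sums: Σx·y = 280, Σy = 44.
Normal equations: [[136, 20]; [20, 6]]·[p, q]ᵀ = [280, 44]ᵀ.
det = 136·6 − 20² = 416.
p = (280·6 − 20·44)/416 = 25/13; q = (136·44 − 20·280)/416 = 12/13.

p = 1.923, q = 0.923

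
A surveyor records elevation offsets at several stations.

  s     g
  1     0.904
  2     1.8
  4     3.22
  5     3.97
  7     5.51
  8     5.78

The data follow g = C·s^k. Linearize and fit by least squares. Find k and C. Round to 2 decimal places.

k = 0.90, C = 0.93

Let Y = ln g. Fitting Y = k·ln s + ln C by least squares:
XᵀX = [[13.1032, 7.7142]; [7.7142, 6]], rhs = [11.2166, 6.4960]ᵀ  (here Σln s = 7.7142, Σ(ln s)² = 13.1032, Σln g = 6.4960, Σln s·ln g = 11.2166).
Δ = 13.1032·6 − (7.7142)² = 19.1098; k = (11.2166·6 − 7.7142·6.4960)/19.1098 = 0.89943, ln C = (13.1032·6.4960 − 7.7142·11.2166)/19.1098 = -0.07374, so C = exp(-0.07374) = 0.92891.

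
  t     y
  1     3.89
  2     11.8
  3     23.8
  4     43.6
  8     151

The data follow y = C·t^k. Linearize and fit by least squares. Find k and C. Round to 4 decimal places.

k = 1.7704, C = 3.6552

Taking logs, ln y = k·ln t + ln C, so regress ln y on ln t.
Sums: Σln t = 5.2575, Σ(ln t)² = 7.9333, Σln y = 15.7885, Σln t·ln y = 20.8595.
Normal system: [[7.9333, 5.2575]; [5.2575, 5]]·[k, ln C]ᵀ = [20.8595, 15.7885]ᵀ.
Slope k = (n·Σln t·ln y − Σln t·Σln y)/(n·Σ(ln t)² − (Σln t)²) = (5·20.8595 − 5.2575·15.7885)/12.0252 = 1.77039; ln C = (Σln y − k·Σln t)/n = 1.29614, so C = exp(1.29614) = 3.65516.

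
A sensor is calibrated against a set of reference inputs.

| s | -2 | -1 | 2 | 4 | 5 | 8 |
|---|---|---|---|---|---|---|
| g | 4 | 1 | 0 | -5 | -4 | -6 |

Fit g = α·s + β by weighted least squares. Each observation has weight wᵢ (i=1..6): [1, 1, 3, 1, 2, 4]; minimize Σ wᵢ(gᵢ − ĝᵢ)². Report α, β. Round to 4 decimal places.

XᵀWX·[α, β]ᵀ = XᵀWg reads: 339·α + 49·β = -261;  49·α + 12·β = -32.
(Σwᵢ·s·s = 339, Σwᵢ·s = 49, Σwᵢ·1 = 12, Σwᵢ·s·g = -261, Σwᵢ·g = -32.)
det = 339·12 − 49² = 1667.
α = ((-261)·12 − 49·(-32))/1667 = -1564/1667; β = (339·(-32) − 49·(-261))/1667 = 1941/1667.

α = -0.9382, β = 1.1644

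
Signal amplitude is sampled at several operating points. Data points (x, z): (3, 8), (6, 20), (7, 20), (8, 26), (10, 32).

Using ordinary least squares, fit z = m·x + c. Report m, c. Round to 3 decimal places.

m = 3.403, c = -1.940

Setting ∂/∂m … = 0 gives: 258·m + 34·c = 812;  34·m + 5·c = 106.
Determinant 258·5 − 34² = 134.
m = (812·5 − 34·106)/134 = 228/67; c = (258·106 − 34·812)/134 = -130/67.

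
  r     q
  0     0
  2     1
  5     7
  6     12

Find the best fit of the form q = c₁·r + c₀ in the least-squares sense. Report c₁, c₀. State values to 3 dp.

c₁ = 1.934, c₀ = -1.286

Normal-equation sums: Σr·r = 65, Σr = 13, Σ1 = 4.
For Xᵀq: Σr·q = 109, Σq = 20.
Normal equations: [[65, 13]; [13, 4]]·[c₁, c₀]ᵀ = [109, 20]ᵀ.
Determinant 65·4 − 13² = 91.
c₁ = (109·4 − 13·20)/91 = 176/91; c₀ = (65·20 − 13·109)/91 = -9/7.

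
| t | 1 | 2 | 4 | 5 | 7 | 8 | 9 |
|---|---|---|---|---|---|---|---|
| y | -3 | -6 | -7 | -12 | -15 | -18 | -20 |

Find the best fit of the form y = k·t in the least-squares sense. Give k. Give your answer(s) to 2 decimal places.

k = -2.22

Sums needed: Σt·t = 240.
Moment sums: Σt·y = -532.
Hence k = -532 / 240 ≈ -2.21667.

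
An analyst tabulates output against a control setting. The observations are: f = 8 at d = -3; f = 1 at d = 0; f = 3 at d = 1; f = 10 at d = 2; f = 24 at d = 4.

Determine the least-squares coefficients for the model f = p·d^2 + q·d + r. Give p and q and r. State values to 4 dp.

Entries of XᵀX: Σd^2·d^2 = 354, Σd^2·d = 46, Σd^2 = 30, Σd·d = 30, Σd = 4, Σ1 = 5.
And Σd^2·f = 499, Σd·f = 95, Σf = 46.
Normal equations: [[354, 46, 30]; [46, 30, 4]; [30, 4, 5]]·[p, q, r]ᵀ = [499, 95, 46]ᵀ.
Row-reducing yields p = 2935/2612, q = 3263/2612, r = 1905/1306.

p = 1.1237, q = 1.2492, r = 1.4587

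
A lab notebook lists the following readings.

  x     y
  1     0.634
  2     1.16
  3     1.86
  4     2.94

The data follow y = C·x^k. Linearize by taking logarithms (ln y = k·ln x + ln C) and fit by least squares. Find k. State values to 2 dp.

Taking logs, ln y = k·ln x + ln C, so regress ln y on ln x.
Σln x = 3.1781, Σ(ln x)² = 3.6092, Σln y = 1.3917, Σln x·ln y = 2.2796.
Normal system: [[3.6092, 3.1781]; [3.1781, 4]]·[k, ln C]ᵀ = [2.2796, 1.3917]ᵀ.
Solving (det = 4.3368): k = 1.08274, ln C = -0.51233.

k = 1.08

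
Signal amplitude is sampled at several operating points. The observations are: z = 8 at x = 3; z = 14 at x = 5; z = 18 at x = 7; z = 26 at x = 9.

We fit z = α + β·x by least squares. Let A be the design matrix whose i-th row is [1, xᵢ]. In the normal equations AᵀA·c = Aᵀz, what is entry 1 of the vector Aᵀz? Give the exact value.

Entry 1 ↔ basis 1, so (Aᵀz)_{1} = Σᵢ zᵢ = (1)·(8) + (1)·(14) + (1)·(18) + (1)·(26) = 66.

66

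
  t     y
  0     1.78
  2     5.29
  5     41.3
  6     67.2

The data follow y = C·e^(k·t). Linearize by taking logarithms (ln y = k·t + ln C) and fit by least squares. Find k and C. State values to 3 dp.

k = 0.621, C = 1.690

With ln yᵢ as the transformed response and tᵢ as the regressor:
Σt = 13.0000, Σ(t)² = 65.0000, Σln y = 10.1710, Σt·ln y = 47.1820.
Equations: 65.0000·k + 13.0000·ln C = 47.1820;  13.0000·k + 4·ln C = 10.1710.
Solving (det = 91.0000): k = 0.62094, ln C = 0.52469, so C = exp(0.52469) = 1.68994.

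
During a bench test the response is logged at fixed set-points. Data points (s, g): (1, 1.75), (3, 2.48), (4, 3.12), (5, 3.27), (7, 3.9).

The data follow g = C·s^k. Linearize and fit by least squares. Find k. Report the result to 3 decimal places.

k = 0.411

Linearized form: ln g = k·ln s + ln C. From the 5 transformed points,
Σln s = 6.0403, Σ(ln s)² = 9.5056, Σln g = 5.1515, Σln s·ln g = 7.1304.
Normal system: [[9.5056, 6.0403]; [6.0403, 5]]·[k, ln C]ᵀ = [7.1304, 5.1515]ᵀ.
Solving (det = 11.0434): k = 0.41071, ln C = 0.53413.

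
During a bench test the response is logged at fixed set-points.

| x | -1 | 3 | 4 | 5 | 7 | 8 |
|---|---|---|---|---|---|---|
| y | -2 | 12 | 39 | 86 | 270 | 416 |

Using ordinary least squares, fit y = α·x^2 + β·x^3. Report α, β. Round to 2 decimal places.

From the data, Σx^2·x^2 = 7460, Σx^2·x^3 = 53966, Σx^3·x^3 = 400244.
Moment sums: Σx^2·y = 42734, Σx^3·y = 319174.
So MᵀM·[α, β]ᵀ = Mᵀy: [[7460, 53966]; [53966, 400244]]·[α, β]ᵀ = [42734, 319174]ᵀ.
Determinant 7460·400244 − 53966² = 73491084.
α = (42734·400244 − 53966·319174)/73491084 = -30129247/18372771; β = (7460·319174 − 53966·42734)/73491084 = 18713749/18372771.

α = -1.64, β = 1.02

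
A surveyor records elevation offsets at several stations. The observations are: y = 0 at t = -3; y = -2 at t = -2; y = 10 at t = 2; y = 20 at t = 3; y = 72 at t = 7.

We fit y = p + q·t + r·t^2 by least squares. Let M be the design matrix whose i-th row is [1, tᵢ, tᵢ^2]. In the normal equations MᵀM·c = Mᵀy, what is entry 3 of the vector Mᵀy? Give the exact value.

3740

Entry 3 ↔ basis t^2, so (Mᵀy)_{3} = Σᵢ (t^2)·yᵢ = (9)·(0) + (4)·(-2) + (4)·(10) + (9)·(20) + (49)·(72) = 3740.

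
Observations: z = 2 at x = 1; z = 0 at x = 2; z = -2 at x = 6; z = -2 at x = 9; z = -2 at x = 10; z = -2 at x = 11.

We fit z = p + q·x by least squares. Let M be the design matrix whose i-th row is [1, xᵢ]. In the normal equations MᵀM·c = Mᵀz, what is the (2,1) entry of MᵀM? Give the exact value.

Row 2 ↔ basis x, column 1 ↔ basis 1, so (MᵀM)_{2,1} = Σᵢ x = (1)·(1) + (2)·(1) + (6)·(1) + (9)·(1) + (10)·(1) + (11)·(1) = 39.

39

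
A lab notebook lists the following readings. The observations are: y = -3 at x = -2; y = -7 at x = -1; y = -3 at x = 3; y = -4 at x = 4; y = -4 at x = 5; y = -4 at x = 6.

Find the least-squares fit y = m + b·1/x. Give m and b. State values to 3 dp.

m = -3.992, b = 1.903

Setting ∂/∂m … = 0 gives: 6·m + (-11/20)·b = -25;  (-11/20)·m + (5369/3600)·b = 151/30.
(Σ1 = 6, Σ1/x = -11/20, Σ1/x·1/x = 5369/3600, Σy = -25, Σ1/x·y = 151/30.)
Eliminating b: (5369/3600)·(row 1) − (-11/20)·(row 2) gives (415/48)·m = (5369/3600)·(-25) − (-11/20)·(151/30) = -124259/3600, so m = -124259/31125.
Then b = ((151/30) − (-11/20)·(-124259/31125))/(5369/3600) = 3948/2075.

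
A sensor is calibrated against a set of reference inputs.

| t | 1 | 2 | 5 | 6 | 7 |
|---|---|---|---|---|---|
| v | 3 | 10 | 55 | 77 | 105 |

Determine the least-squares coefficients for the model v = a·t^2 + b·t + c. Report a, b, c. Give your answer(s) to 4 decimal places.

a = 2.0228, b = 0.7543, c = 0.3079

Compute the Gram sums: Σt^2·t^2 = 4339, Σt^2·t = 693, Σt^2 = 115, Σt·t = 115, Σt = 21, Σ1 = 5.
Moment sums: Σt^2·v = 9335, Σt·v = 1495, Σv = 250.
Solving the 3×3 system (Gaussian elimination) gives a = 3285/1624, b = 175/232, c = 125/406.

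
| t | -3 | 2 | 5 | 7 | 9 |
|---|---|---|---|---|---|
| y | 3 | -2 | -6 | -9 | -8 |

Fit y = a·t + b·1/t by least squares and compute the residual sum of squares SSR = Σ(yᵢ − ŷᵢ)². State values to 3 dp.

Compute the Gram sums: Σt·t = 168, Σt·1/t = 5, Σ1/t·1/t = 172201/396900.
Moment sums: Σt·y = -178, Σ1/t·y = -1693/315.
So XᵀX·[a, b]ᵀ = Xᵀy: [[168, 5]; [5, 172201/396900]]·[a, b]ᵀ = [-178, -1693/315]ᵀ.
det = 168·(172201/396900) − 5² = 226277/4725.
a = ((-178)·(172201/396900) − 5·(-1693/315))/(226277/4725) = -9992939/9503634; b = (168·(-1693/315) − 5·(-178))/(226277/4725) = -61110/226277.
Residuals: -774485/3167878, 1130960/4751817, -6543785/9503634, -2173639/1357662, 4730853/3167878; SSR = 25583645/4751817.

SSR = 5.384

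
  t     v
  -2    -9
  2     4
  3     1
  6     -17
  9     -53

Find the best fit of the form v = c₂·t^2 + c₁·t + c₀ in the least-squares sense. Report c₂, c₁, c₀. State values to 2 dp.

c₂ = -1.01, c₁ = 3.07, c₀ = 1.30

Forming XᵀX = [[7970, 972, 134]; [972, 134, 18]; [134, 18, 5]] and Xᵀv = [-4916, -550, -74]ᵀ gives XᵀX·[c₂, c₁, c₀]ᵀ = Xᵀv.
Row-reducing yields c₂ = -26708/26377, c₁ = 80863/26377, c₀ = 34288/26377.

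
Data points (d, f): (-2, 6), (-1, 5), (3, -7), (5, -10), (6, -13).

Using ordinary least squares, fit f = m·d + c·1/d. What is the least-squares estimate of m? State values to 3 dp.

m = -2.004

Compute the Gram sums: Σd·d = 75, Σd·1/d = 5, Σ1/d·1/d = 643/450.
Right-hand side: Σd·f = -166, Σ1/d·f = -29/2.
Eliminating c: (643/450)·(row 1) − 5·(row 2) gives (493/6)·m = (643/450)·(-166) − 5·(-29/2) = -74113/450, so m = -74113/36975.
Then c = ((-29/2) − 5·(-74113/36975))/(643/450) = -1545/493.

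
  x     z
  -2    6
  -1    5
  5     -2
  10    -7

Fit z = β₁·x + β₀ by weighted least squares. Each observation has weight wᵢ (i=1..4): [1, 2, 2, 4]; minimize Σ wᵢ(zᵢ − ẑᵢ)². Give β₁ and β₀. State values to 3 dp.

The normal system MᵀWM·[β₁, β₀]ᵀ = MᵀWz is [[456, 46]; [46, 9]]·[β₁, β₀]ᵀ = [-322, -16]ᵀ.
Eliminating β₀: 9·(row 1) − 46·(row 2) gives 1988·β₁ = 9·(-322) − 46·(-16) = -2162, so β₁ = -1081/994.
Then β₀ = ((-16) − 46·(-1081/994))/9 = 1879/497.

β₁ = -1.088, β₀ = 3.781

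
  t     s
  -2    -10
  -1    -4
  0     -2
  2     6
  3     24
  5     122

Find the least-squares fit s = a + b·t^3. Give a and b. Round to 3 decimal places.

Compute the Gram sums: Σ1 = 6, Σt^3 = 151, Σt^3·t^3 = 16483.
Right-hand side: Σs = 136, Σt^3·s = 16030.
So MᵀM·[a, b]ᵀ = Mᵀs: [[6, 151]; [151, 16483]]·[a, b]ᵀ = [136, 16030]ᵀ.
det = 6·16483 − 151² = 76097.
a = (136·16483 − 151·16030)/76097 = -178842/76097; b = (6·16030 − 151·136)/76097 = 75644/76097.

a = -2.350, b = 0.994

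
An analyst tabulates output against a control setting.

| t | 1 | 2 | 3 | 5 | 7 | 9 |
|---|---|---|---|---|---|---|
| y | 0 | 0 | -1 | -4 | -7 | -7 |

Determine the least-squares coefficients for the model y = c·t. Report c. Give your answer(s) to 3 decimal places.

c = -0.799

From the data, Σt·t = 169.
For Mᵀy: Σt·y = -135.
So MᵀM·[c]ᵀ = Mᵀy: [[169]]·[c]ᵀ = [-135]ᵀ.
Hence c = -135 / 169 ≈ -0.798817.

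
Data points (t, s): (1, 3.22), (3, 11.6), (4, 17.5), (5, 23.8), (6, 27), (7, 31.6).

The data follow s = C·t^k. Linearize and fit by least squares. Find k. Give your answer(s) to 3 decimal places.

With ln sᵢ as the transformed response and ln tᵢ as the regressor:
Σln t = 7.8320, Σ(ln t)² = 12.7160, Σln s = 16.4013, Σln t·ln s = 24.3868.
Equations: 12.7160·k + 7.8320·ln C = 24.3868;  7.8320·k + 6·ln C = 16.4013.
Δ = 12.7160·6 − (7.8320)² = 14.9557; k = (24.3868·6 − 7.8320·16.4013)/14.9557 = 1.19461, ln C = (12.7160·16.4013 − 7.8320·24.3868)/14.9557 = 1.17418.

k = 1.195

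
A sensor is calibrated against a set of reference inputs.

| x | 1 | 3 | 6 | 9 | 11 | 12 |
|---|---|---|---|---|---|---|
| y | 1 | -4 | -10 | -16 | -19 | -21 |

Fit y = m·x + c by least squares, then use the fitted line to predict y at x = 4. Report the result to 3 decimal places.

ŷ = -5.592

Setting ∂/∂m … = 0 gives: 392·m + 42·c = -676;  42·m + 6·c = -69.
Eliminating c: 6·(row 1) − 42·(row 2) gives 588·m = 6·(-676) − 42·(-69) = -1158, so m = -193/98.
Then c = ((-69) − 42·(-193/98))/6 = 16/7.
At x = 4: ŷ = (-193/98)·(4) + (16/7)·(1) = -274/49.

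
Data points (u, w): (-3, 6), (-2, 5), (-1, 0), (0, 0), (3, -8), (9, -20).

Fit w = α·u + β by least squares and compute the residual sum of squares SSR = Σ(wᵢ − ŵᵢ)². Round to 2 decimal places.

SSR = 5.15

The normal system AᵀA·[α, β]ᵀ = Aᵀw is [[104, 6]; [6, 6]]·[α, β]ᵀ = [-232, -17]ᵀ.
Determinant 104·6 − 6² = 588.
α = ((-232)·6 − 6·(-17))/588 = -215/98; β = (104·(-17) − 6·(-232))/588 = -94/147.
Residuals: 17/294, 184/147, -457/294, 94/147, -229/294, 113/294; SSR = 757/147.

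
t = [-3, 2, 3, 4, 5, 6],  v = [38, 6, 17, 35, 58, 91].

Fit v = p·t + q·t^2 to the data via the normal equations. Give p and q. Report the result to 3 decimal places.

Entries of MᵀM: Σt·t = 99, Σt·t^2 = 413, Σt^2·t^2 = 2355.
Right-hand side: Σt·v = 925, Σt^2·v = 5805.
Normal equations: [[99, 413]; [413, 2355]]·[p, q]ᵀ = [925, 5805]ᵀ.
Δ = 99·2355 − 413² = 62576.
p = (925·2355 − 413·5805)/62576 = -109545/31288; q = (99·5805 − 413·925)/62576 = 96335/31288.

p = -3.501, q = 3.079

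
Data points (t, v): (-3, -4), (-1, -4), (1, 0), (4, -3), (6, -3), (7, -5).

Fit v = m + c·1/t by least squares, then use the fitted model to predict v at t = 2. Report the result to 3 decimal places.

With design matrix A, AᵀA = [[6, 19/84]; [19/84, 15677/7056]] and Aᵀv = [-19, 283/84]ᵀ.
det = 6·(15677/7056) − (19/84)² = 93701/7056.
m = ((-19)·(15677/7056) − (19/84)·(283/84))/(93701/7056) = -303240/93701; c = (6·(283/84) − (19/84)·(-19))/(93701/7056) = 172956/93701.
At t = 2: v̂ = (-303240/93701)·(1) + (172956/93701)·(1/2) = -216762/93701.

v̂ = -2.313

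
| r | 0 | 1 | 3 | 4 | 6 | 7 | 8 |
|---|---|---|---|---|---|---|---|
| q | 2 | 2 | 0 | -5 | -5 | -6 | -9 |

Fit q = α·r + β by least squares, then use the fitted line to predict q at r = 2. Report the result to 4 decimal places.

q̂ = -0.0703

With design matrix A, AᵀA = [[175, 29]; [29, 7]] and Aᵀq = [-162, -21]ᵀ.
Eliminating β: 7·(row 1) − 29·(row 2) gives 384·α = 7·(-162) − 29·(-21) = -525, so α = -175/128.
Then β = ((-21) − 29·(-175/128))/7 = 341/128.
At r = 2: q̂ = (-175/128)·(2) + (341/128)·(1) = -9/128.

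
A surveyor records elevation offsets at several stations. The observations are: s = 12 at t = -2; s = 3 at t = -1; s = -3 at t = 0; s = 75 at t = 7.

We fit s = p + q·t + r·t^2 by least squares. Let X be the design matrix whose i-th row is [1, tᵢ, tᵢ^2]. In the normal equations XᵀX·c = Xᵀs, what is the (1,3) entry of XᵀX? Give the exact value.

54

Row 1 ↔ basis 1, column 3 ↔ basis t^2, so (XᵀX)_{1,3} = Σᵢ t^2 = (1)·(4) + (1)·(1) + (1)·(0) + (1)·(49) = 54.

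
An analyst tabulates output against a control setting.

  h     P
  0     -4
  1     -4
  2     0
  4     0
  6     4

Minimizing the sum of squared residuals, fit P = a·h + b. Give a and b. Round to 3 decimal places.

a = 1.310, b = -4.207

Normal-equation sums: Σh·h = 57, Σh = 13, Σ1 = 5.
For AᵀP: Σh·P = 20, ΣP = -4.
Eliminating b: 5·(row 1) − 13·(row 2) gives 116·a = 5·20 − 13·(-4) = 152, so a = 38/29.
Then b = ((-4) − 13·(38/29))/5 = -122/29.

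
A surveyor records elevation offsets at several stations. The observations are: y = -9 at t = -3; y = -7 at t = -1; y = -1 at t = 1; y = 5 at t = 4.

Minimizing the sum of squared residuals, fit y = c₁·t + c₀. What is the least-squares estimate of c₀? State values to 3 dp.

AᵀA·[c₁, c₀]ᵀ = Aᵀy reads: 27·c₁ + 1·c₀ = 53;  1·c₁ + 4·c₀ = -12.
Determinant 27·4 − 1² = 107.
c₁ = (53·4 − 1·(-12))/107 = 224/107; c₀ = (27·(-12) − 1·53)/107 = -377/107.

c₀ = -3.523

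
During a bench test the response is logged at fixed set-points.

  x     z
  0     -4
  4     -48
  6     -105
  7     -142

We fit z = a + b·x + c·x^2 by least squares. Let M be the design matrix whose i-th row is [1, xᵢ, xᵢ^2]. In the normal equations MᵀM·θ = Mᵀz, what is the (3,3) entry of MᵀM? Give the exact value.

Row 3 ↔ basis x^2, column 3 ↔ basis x^2, so (MᵀM)_{3,3} = Σᵢ (x^2)·(x^2) = (0)·(0) + (16)·(16) + (36)·(36) + (49)·(49) = 3953.

3953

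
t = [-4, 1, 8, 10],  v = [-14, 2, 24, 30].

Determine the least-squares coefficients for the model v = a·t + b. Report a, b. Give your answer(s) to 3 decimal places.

Entries of AᵀA: Σt·t = 181, Σt = 15, Σ1 = 4.
Moment sums: Σt·v = 550, Σv = 42.
Determinant 181·4 − 15² = 499.
a = (550·4 − 15·42)/499 = 1570/499; b = (181·42 − 15·550)/499 = -648/499.

a = 3.146, b = -1.299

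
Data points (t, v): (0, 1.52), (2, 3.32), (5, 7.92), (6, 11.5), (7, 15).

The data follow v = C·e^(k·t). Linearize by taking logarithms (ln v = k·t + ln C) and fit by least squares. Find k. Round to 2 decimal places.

With ln vᵢ as the transformed response and tᵢ as the regressor:
Over the data: Σt = 20.0000, Σ(t)² = 114.0000, Σln v = 8.8385, Σt·ln v = 46.3573.
Normal system: [[114.0000, 20.0000]; [20.0000, 5]]·[k, ln C]ᵀ = [46.3573, 8.8385]ᵀ.
Solving (det = 170.0000): k = 0.32363, ln C = 0.47317.

k = 0.32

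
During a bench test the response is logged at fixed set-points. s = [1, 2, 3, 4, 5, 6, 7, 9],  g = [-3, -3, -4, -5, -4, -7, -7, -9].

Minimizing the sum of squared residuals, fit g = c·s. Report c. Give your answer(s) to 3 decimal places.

XᵀX·[c]ᵀ = Xᵀg reads: 221·c = -233.
Hence c = -233 / 221 ≈ -1.0543.

c = -1.054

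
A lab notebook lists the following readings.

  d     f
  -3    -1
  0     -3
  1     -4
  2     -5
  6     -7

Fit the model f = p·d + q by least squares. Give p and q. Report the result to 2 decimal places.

With design matrix M, MᵀM = [[50, 6]; [6, 5]] and Mᵀf = [-53, -20]ᵀ.
Eliminating q: 5·(row 1) − 6·(row 2) gives 214·p = 5·(-53) − 6·(-20) = -145, so p = -145/214.
Then q = ((-20) − 6·(-145/214))/5 = -341/107.

p = -0.68, q = -3.19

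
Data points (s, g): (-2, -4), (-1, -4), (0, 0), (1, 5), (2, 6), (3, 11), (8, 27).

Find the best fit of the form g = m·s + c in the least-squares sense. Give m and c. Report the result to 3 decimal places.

m = 3.250, c = 0.750

Sums needed: Σs·s = 83, Σs = 11, Σ1 = 7.
And Σs·g = 278, Σg = 41.
Eliminating c: 7·(row 1) − 11·(row 2) gives 460·m = 7·278 − 11·41 = 1495, so m = 13/4.
Then c = (41 − 11·(13/4))/7 = 3/4.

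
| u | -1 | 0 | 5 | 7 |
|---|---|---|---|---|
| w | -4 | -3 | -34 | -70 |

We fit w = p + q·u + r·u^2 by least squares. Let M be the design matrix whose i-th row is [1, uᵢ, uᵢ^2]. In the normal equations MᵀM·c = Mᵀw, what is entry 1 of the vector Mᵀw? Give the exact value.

-111

Entry 1 ↔ basis 1, so (Mᵀw)_{1} = Σᵢ wᵢ = (1)·(-4) + (1)·(-3) + (1)·(-34) + (1)·(-70) = -111.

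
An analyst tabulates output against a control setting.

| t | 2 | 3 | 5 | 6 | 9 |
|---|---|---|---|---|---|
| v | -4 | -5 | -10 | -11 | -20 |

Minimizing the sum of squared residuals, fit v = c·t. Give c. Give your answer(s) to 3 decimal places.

Sums needed: Σt·t = 155.
And Σt·v = -319.
Hence c = -319 / 155 ≈ -2.05806.

c = -2.058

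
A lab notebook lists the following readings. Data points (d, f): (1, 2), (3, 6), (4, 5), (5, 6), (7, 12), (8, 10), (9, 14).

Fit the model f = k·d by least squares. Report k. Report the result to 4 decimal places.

k = 1.4694

Setting ∂/∂k … = 0 gives: 245·k = 360.
(Σd·d = 245, Σd·f = 360.)
Hence k = 360 / 245 ≈ 1.46939.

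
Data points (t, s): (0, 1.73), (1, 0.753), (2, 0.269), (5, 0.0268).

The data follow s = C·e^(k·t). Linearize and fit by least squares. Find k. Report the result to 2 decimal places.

k = -0.83

Taking logs, ln s = k·t + ln C, so regress ln s on t.
Sums: Σt = 8.0000, Σ(t)² = 30.0000, Σln s = -4.6680, Σt·ln s = -21.0065.
Normal system: [[30.0000, 8.0000]; [8.0000, 4]]·[k, ln C]ᵀ = [-21.0065, -4.6680]ᵀ.
Δ = 30.0000·4 − (8.0000)² = 56.0000; k = (-21.0065·4 − 8.0000·-4.6680)/56.0000 = -0.83362, ln C = (30.0000·-4.6680 − 8.0000·-21.0065)/56.0000 = 0.50024.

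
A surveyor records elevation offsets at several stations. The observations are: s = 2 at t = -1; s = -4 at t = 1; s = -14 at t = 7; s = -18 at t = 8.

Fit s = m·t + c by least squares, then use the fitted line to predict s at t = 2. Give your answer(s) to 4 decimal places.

Forming AᵀA = [[115, 15]; [15, 4]] and Aᵀs = [-248, -34]ᵀ gives AᵀA·[m, c]ᵀ = Aᵀs.
Determinant 115·4 − 15² = 235.
m = ((-248)·4 − 15·(-34))/235 = -482/235; c = (115·(-34) − 15·(-248))/235 = -38/47.
At t = 2: ŝ = (-482/235)·(2) + (-38/47)·(1) = -1154/235.

ŝ = -4.9106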